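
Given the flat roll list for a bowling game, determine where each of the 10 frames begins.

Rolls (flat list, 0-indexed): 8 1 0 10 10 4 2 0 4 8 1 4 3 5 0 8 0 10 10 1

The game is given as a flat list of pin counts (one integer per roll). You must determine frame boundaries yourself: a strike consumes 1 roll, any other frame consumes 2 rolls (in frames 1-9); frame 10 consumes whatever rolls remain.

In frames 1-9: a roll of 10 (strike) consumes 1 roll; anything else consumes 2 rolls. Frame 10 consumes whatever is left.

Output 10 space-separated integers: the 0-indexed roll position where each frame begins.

Frame 1 starts at roll index 0: rolls=8,1 (sum=9), consumes 2 rolls
Frame 2 starts at roll index 2: rolls=0,10 (sum=10), consumes 2 rolls
Frame 3 starts at roll index 4: roll=10 (strike), consumes 1 roll
Frame 4 starts at roll index 5: rolls=4,2 (sum=6), consumes 2 rolls
Frame 5 starts at roll index 7: rolls=0,4 (sum=4), consumes 2 rolls
Frame 6 starts at roll index 9: rolls=8,1 (sum=9), consumes 2 rolls
Frame 7 starts at roll index 11: rolls=4,3 (sum=7), consumes 2 rolls
Frame 8 starts at roll index 13: rolls=5,0 (sum=5), consumes 2 rolls
Frame 9 starts at roll index 15: rolls=8,0 (sum=8), consumes 2 rolls
Frame 10 starts at roll index 17: 3 remaining rolls

Answer: 0 2 4 5 7 9 11 13 15 17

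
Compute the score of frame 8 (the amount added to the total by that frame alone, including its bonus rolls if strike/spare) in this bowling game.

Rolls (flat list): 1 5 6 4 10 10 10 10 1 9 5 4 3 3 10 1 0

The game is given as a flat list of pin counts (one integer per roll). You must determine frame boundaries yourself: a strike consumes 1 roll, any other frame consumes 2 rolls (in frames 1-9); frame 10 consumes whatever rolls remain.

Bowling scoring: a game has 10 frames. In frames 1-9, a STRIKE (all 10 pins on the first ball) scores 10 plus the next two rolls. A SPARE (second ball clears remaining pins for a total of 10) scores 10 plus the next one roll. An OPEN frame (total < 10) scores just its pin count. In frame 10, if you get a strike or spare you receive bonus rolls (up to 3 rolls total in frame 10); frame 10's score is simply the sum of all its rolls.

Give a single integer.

Answer: 9

Derivation:
Frame 1: OPEN (1+5=6). Cumulative: 6
Frame 2: SPARE (6+4=10). 10 + next roll (10) = 20. Cumulative: 26
Frame 3: STRIKE. 10 + next two rolls (10+10) = 30. Cumulative: 56
Frame 4: STRIKE. 10 + next two rolls (10+10) = 30. Cumulative: 86
Frame 5: STRIKE. 10 + next two rolls (10+1) = 21. Cumulative: 107
Frame 6: STRIKE. 10 + next two rolls (1+9) = 20. Cumulative: 127
Frame 7: SPARE (1+9=10). 10 + next roll (5) = 15. Cumulative: 142
Frame 8: OPEN (5+4=9). Cumulative: 151
Frame 9: OPEN (3+3=6). Cumulative: 157
Frame 10: STRIKE. Sum of all frame-10 rolls (10+1+0) = 11. Cumulative: 168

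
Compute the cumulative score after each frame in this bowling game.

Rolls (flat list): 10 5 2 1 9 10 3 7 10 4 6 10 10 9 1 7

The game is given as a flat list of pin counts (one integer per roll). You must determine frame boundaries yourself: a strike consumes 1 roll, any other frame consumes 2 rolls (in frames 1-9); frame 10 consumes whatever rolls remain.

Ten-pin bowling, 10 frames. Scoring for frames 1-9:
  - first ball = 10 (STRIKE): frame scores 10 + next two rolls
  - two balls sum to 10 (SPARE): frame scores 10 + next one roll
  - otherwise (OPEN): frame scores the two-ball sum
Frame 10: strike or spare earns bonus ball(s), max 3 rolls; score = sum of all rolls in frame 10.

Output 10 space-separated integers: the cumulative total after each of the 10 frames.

Frame 1: STRIKE. 10 + next two rolls (5+2) = 17. Cumulative: 17
Frame 2: OPEN (5+2=7). Cumulative: 24
Frame 3: SPARE (1+9=10). 10 + next roll (10) = 20. Cumulative: 44
Frame 4: STRIKE. 10 + next two rolls (3+7) = 20. Cumulative: 64
Frame 5: SPARE (3+7=10). 10 + next roll (10) = 20. Cumulative: 84
Frame 6: STRIKE. 10 + next two rolls (4+6) = 20. Cumulative: 104
Frame 7: SPARE (4+6=10). 10 + next roll (10) = 20. Cumulative: 124
Frame 8: STRIKE. 10 + next two rolls (10+9) = 29. Cumulative: 153
Frame 9: STRIKE. 10 + next two rolls (9+1) = 20. Cumulative: 173
Frame 10: SPARE. Sum of all frame-10 rolls (9+1+7) = 17. Cumulative: 190

Answer: 17 24 44 64 84 104 124 153 173 190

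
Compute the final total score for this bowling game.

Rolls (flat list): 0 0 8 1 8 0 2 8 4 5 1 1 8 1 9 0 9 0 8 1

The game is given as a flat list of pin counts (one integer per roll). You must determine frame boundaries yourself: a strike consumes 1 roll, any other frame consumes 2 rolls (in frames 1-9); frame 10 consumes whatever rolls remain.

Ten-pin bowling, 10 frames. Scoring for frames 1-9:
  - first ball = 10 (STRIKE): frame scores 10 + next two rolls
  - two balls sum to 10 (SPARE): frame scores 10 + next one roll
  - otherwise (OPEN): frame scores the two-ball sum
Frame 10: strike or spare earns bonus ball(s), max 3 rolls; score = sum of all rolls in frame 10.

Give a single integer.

Answer: 78

Derivation:
Frame 1: OPEN (0+0=0). Cumulative: 0
Frame 2: OPEN (8+1=9). Cumulative: 9
Frame 3: OPEN (8+0=8). Cumulative: 17
Frame 4: SPARE (2+8=10). 10 + next roll (4) = 14. Cumulative: 31
Frame 5: OPEN (4+5=9). Cumulative: 40
Frame 6: OPEN (1+1=2). Cumulative: 42
Frame 7: OPEN (8+1=9). Cumulative: 51
Frame 8: OPEN (9+0=9). Cumulative: 60
Frame 9: OPEN (9+0=9). Cumulative: 69
Frame 10: OPEN. Sum of all frame-10 rolls (8+1) = 9. Cumulative: 78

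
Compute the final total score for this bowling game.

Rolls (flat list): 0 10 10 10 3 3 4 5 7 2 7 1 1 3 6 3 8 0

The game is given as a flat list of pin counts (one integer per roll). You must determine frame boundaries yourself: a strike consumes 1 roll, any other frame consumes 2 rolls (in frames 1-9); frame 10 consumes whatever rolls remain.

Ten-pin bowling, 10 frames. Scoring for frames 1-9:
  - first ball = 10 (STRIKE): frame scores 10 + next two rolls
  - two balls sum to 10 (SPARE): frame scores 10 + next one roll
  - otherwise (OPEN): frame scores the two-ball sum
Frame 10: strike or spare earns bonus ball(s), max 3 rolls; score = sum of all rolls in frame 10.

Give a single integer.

Frame 1: SPARE (0+10=10). 10 + next roll (10) = 20. Cumulative: 20
Frame 2: STRIKE. 10 + next two rolls (10+3) = 23. Cumulative: 43
Frame 3: STRIKE. 10 + next two rolls (3+3) = 16. Cumulative: 59
Frame 4: OPEN (3+3=6). Cumulative: 65
Frame 5: OPEN (4+5=9). Cumulative: 74
Frame 6: OPEN (7+2=9). Cumulative: 83
Frame 7: OPEN (7+1=8). Cumulative: 91
Frame 8: OPEN (1+3=4). Cumulative: 95
Frame 9: OPEN (6+3=9). Cumulative: 104
Frame 10: OPEN. Sum of all frame-10 rolls (8+0) = 8. Cumulative: 112

Answer: 112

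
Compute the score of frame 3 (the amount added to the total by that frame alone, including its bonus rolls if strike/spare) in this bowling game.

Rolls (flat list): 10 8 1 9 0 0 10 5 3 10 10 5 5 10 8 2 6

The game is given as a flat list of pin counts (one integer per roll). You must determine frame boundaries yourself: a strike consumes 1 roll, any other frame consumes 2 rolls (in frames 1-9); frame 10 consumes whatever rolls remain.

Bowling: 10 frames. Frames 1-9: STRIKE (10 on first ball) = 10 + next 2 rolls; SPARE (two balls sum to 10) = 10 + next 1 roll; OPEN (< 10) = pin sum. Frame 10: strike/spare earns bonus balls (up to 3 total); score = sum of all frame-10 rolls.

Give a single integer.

Answer: 9

Derivation:
Frame 1: STRIKE. 10 + next two rolls (8+1) = 19. Cumulative: 19
Frame 2: OPEN (8+1=9). Cumulative: 28
Frame 3: OPEN (9+0=9). Cumulative: 37
Frame 4: SPARE (0+10=10). 10 + next roll (5) = 15. Cumulative: 52
Frame 5: OPEN (5+3=8). Cumulative: 60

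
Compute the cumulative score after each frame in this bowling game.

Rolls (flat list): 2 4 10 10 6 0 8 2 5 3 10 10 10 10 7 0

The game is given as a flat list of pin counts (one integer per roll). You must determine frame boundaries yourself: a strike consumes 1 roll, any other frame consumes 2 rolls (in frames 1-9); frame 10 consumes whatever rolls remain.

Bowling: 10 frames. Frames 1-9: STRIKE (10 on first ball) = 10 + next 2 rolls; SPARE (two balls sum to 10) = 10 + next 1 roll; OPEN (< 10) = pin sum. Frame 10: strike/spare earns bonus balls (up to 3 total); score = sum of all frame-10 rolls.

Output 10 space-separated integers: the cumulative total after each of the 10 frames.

Answer: 6 32 48 54 69 77 107 137 164 181

Derivation:
Frame 1: OPEN (2+4=6). Cumulative: 6
Frame 2: STRIKE. 10 + next two rolls (10+6) = 26. Cumulative: 32
Frame 3: STRIKE. 10 + next two rolls (6+0) = 16. Cumulative: 48
Frame 4: OPEN (6+0=6). Cumulative: 54
Frame 5: SPARE (8+2=10). 10 + next roll (5) = 15. Cumulative: 69
Frame 6: OPEN (5+3=8). Cumulative: 77
Frame 7: STRIKE. 10 + next two rolls (10+10) = 30. Cumulative: 107
Frame 8: STRIKE. 10 + next two rolls (10+10) = 30. Cumulative: 137
Frame 9: STRIKE. 10 + next two rolls (10+7) = 27. Cumulative: 164
Frame 10: STRIKE. Sum of all frame-10 rolls (10+7+0) = 17. Cumulative: 181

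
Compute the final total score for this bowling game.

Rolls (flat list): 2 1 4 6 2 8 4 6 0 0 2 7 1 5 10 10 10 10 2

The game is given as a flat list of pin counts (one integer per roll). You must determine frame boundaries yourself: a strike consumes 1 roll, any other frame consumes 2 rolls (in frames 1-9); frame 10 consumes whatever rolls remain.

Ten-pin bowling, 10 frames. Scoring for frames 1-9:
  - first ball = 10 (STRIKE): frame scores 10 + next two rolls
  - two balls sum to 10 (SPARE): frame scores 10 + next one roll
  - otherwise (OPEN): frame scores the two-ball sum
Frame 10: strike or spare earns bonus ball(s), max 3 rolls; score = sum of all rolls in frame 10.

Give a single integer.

Frame 1: OPEN (2+1=3). Cumulative: 3
Frame 2: SPARE (4+6=10). 10 + next roll (2) = 12. Cumulative: 15
Frame 3: SPARE (2+8=10). 10 + next roll (4) = 14. Cumulative: 29
Frame 4: SPARE (4+6=10). 10 + next roll (0) = 10. Cumulative: 39
Frame 5: OPEN (0+0=0). Cumulative: 39
Frame 6: OPEN (2+7=9). Cumulative: 48
Frame 7: OPEN (1+5=6). Cumulative: 54
Frame 8: STRIKE. 10 + next two rolls (10+10) = 30. Cumulative: 84
Frame 9: STRIKE. 10 + next two rolls (10+10) = 30. Cumulative: 114
Frame 10: STRIKE. Sum of all frame-10 rolls (10+10+2) = 22. Cumulative: 136

Answer: 136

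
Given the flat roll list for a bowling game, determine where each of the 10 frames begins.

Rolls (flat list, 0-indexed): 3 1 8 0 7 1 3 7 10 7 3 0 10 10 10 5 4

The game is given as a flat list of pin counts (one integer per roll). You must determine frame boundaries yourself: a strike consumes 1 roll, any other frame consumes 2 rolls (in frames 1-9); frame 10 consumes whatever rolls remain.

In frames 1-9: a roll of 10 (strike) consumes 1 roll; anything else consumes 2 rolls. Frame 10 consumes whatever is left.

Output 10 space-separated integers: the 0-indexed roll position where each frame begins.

Frame 1 starts at roll index 0: rolls=3,1 (sum=4), consumes 2 rolls
Frame 2 starts at roll index 2: rolls=8,0 (sum=8), consumes 2 rolls
Frame 3 starts at roll index 4: rolls=7,1 (sum=8), consumes 2 rolls
Frame 4 starts at roll index 6: rolls=3,7 (sum=10), consumes 2 rolls
Frame 5 starts at roll index 8: roll=10 (strike), consumes 1 roll
Frame 6 starts at roll index 9: rolls=7,3 (sum=10), consumes 2 rolls
Frame 7 starts at roll index 11: rolls=0,10 (sum=10), consumes 2 rolls
Frame 8 starts at roll index 13: roll=10 (strike), consumes 1 roll
Frame 9 starts at roll index 14: roll=10 (strike), consumes 1 roll
Frame 10 starts at roll index 15: 2 remaining rolls

Answer: 0 2 4 6 8 9 11 13 14 15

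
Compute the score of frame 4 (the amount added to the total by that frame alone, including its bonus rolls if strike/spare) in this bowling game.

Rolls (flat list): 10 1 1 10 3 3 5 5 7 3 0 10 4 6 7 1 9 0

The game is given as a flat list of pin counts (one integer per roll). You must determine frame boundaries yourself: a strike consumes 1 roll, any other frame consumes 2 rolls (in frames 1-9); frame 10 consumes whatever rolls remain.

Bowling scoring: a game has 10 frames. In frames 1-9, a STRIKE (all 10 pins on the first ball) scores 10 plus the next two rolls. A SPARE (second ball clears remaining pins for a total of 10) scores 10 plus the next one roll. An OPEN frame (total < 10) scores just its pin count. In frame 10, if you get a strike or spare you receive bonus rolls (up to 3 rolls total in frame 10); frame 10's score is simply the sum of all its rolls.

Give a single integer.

Answer: 6

Derivation:
Frame 1: STRIKE. 10 + next two rolls (1+1) = 12. Cumulative: 12
Frame 2: OPEN (1+1=2). Cumulative: 14
Frame 3: STRIKE. 10 + next two rolls (3+3) = 16. Cumulative: 30
Frame 4: OPEN (3+3=6). Cumulative: 36
Frame 5: SPARE (5+5=10). 10 + next roll (7) = 17. Cumulative: 53
Frame 6: SPARE (7+3=10). 10 + next roll (0) = 10. Cumulative: 63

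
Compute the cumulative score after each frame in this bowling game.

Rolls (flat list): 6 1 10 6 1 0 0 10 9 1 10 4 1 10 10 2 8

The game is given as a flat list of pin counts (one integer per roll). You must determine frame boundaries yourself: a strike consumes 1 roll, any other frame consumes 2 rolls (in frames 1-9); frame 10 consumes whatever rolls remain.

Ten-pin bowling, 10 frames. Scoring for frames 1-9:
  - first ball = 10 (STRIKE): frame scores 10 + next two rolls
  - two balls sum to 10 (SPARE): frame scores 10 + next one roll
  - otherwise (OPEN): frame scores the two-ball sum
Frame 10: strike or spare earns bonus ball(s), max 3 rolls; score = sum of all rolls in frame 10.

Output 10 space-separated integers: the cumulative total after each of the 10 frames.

Answer: 7 24 31 31 51 71 86 91 113 133

Derivation:
Frame 1: OPEN (6+1=7). Cumulative: 7
Frame 2: STRIKE. 10 + next two rolls (6+1) = 17. Cumulative: 24
Frame 3: OPEN (6+1=7). Cumulative: 31
Frame 4: OPEN (0+0=0). Cumulative: 31
Frame 5: STRIKE. 10 + next two rolls (9+1) = 20. Cumulative: 51
Frame 6: SPARE (9+1=10). 10 + next roll (10) = 20. Cumulative: 71
Frame 7: STRIKE. 10 + next two rolls (4+1) = 15. Cumulative: 86
Frame 8: OPEN (4+1=5). Cumulative: 91
Frame 9: STRIKE. 10 + next two rolls (10+2) = 22. Cumulative: 113
Frame 10: STRIKE. Sum of all frame-10 rolls (10+2+8) = 20. Cumulative: 133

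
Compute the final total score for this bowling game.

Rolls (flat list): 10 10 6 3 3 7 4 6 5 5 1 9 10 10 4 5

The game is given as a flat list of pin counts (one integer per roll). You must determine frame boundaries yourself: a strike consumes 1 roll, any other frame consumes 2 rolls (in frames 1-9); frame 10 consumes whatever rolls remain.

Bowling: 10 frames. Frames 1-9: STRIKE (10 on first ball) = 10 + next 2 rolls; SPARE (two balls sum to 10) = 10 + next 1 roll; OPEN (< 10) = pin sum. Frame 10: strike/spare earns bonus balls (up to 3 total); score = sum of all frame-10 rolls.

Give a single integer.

Frame 1: STRIKE. 10 + next two rolls (10+6) = 26. Cumulative: 26
Frame 2: STRIKE. 10 + next two rolls (6+3) = 19. Cumulative: 45
Frame 3: OPEN (6+3=9). Cumulative: 54
Frame 4: SPARE (3+7=10). 10 + next roll (4) = 14. Cumulative: 68
Frame 5: SPARE (4+6=10). 10 + next roll (5) = 15. Cumulative: 83
Frame 6: SPARE (5+5=10). 10 + next roll (1) = 11. Cumulative: 94
Frame 7: SPARE (1+9=10). 10 + next roll (10) = 20. Cumulative: 114
Frame 8: STRIKE. 10 + next two rolls (10+4) = 24. Cumulative: 138
Frame 9: STRIKE. 10 + next two rolls (4+5) = 19. Cumulative: 157
Frame 10: OPEN. Sum of all frame-10 rolls (4+5) = 9. Cumulative: 166

Answer: 166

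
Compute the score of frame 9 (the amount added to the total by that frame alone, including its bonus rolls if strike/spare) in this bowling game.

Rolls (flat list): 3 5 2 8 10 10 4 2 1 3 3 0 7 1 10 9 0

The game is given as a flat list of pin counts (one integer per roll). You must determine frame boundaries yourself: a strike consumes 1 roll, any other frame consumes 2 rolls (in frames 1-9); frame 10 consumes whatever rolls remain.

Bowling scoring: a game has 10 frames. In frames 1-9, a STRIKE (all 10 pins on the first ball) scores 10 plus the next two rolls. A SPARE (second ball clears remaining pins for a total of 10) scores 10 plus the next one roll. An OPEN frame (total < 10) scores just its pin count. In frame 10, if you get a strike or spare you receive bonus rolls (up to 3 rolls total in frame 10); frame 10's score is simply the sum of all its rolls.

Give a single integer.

Answer: 19

Derivation:
Frame 1: OPEN (3+5=8). Cumulative: 8
Frame 2: SPARE (2+8=10). 10 + next roll (10) = 20. Cumulative: 28
Frame 3: STRIKE. 10 + next two rolls (10+4) = 24. Cumulative: 52
Frame 4: STRIKE. 10 + next two rolls (4+2) = 16. Cumulative: 68
Frame 5: OPEN (4+2=6). Cumulative: 74
Frame 6: OPEN (1+3=4). Cumulative: 78
Frame 7: OPEN (3+0=3). Cumulative: 81
Frame 8: OPEN (7+1=8). Cumulative: 89
Frame 9: STRIKE. 10 + next two rolls (9+0) = 19. Cumulative: 108
Frame 10: OPEN. Sum of all frame-10 rolls (9+0) = 9. Cumulative: 117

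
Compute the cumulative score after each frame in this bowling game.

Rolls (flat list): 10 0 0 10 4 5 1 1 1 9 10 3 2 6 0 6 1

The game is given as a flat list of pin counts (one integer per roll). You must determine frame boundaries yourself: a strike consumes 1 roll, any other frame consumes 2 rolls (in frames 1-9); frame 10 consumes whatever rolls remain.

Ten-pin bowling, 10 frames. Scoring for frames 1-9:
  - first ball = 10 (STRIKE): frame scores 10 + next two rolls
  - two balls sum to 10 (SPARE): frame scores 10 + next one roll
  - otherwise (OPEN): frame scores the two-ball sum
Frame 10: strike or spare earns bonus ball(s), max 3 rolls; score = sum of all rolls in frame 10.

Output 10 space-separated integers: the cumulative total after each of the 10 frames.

Answer: 10 10 29 38 40 60 75 80 86 93

Derivation:
Frame 1: STRIKE. 10 + next two rolls (0+0) = 10. Cumulative: 10
Frame 2: OPEN (0+0=0). Cumulative: 10
Frame 3: STRIKE. 10 + next two rolls (4+5) = 19. Cumulative: 29
Frame 4: OPEN (4+5=9). Cumulative: 38
Frame 5: OPEN (1+1=2). Cumulative: 40
Frame 6: SPARE (1+9=10). 10 + next roll (10) = 20. Cumulative: 60
Frame 7: STRIKE. 10 + next two rolls (3+2) = 15. Cumulative: 75
Frame 8: OPEN (3+2=5). Cumulative: 80
Frame 9: OPEN (6+0=6). Cumulative: 86
Frame 10: OPEN. Sum of all frame-10 rolls (6+1) = 7. Cumulative: 93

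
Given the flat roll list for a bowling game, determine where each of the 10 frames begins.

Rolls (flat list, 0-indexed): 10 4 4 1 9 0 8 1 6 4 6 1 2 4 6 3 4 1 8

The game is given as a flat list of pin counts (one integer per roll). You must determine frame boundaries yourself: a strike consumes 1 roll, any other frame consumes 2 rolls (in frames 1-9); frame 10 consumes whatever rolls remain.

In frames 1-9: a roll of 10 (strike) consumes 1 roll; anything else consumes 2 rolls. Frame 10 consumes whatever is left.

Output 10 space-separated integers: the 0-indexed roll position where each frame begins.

Frame 1 starts at roll index 0: roll=10 (strike), consumes 1 roll
Frame 2 starts at roll index 1: rolls=4,4 (sum=8), consumes 2 rolls
Frame 3 starts at roll index 3: rolls=1,9 (sum=10), consumes 2 rolls
Frame 4 starts at roll index 5: rolls=0,8 (sum=8), consumes 2 rolls
Frame 5 starts at roll index 7: rolls=1,6 (sum=7), consumes 2 rolls
Frame 6 starts at roll index 9: rolls=4,6 (sum=10), consumes 2 rolls
Frame 7 starts at roll index 11: rolls=1,2 (sum=3), consumes 2 rolls
Frame 8 starts at roll index 13: rolls=4,6 (sum=10), consumes 2 rolls
Frame 9 starts at roll index 15: rolls=3,4 (sum=7), consumes 2 rolls
Frame 10 starts at roll index 17: 2 remaining rolls

Answer: 0 1 3 5 7 9 11 13 15 17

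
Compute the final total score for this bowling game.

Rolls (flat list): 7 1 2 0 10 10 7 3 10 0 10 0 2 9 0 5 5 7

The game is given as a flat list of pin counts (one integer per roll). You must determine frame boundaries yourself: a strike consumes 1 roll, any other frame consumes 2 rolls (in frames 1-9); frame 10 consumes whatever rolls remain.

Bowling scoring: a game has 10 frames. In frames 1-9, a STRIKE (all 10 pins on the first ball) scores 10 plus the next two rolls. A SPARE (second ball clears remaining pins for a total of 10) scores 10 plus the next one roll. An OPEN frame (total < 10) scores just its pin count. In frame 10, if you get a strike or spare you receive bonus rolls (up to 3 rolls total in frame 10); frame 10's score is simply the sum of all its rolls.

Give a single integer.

Answer: 135

Derivation:
Frame 1: OPEN (7+1=8). Cumulative: 8
Frame 2: OPEN (2+0=2). Cumulative: 10
Frame 3: STRIKE. 10 + next two rolls (10+7) = 27. Cumulative: 37
Frame 4: STRIKE. 10 + next two rolls (7+3) = 20. Cumulative: 57
Frame 5: SPARE (7+3=10). 10 + next roll (10) = 20. Cumulative: 77
Frame 6: STRIKE. 10 + next two rolls (0+10) = 20. Cumulative: 97
Frame 7: SPARE (0+10=10). 10 + next roll (0) = 10. Cumulative: 107
Frame 8: OPEN (0+2=2). Cumulative: 109
Frame 9: OPEN (9+0=9). Cumulative: 118
Frame 10: SPARE. Sum of all frame-10 rolls (5+5+7) = 17. Cumulative: 135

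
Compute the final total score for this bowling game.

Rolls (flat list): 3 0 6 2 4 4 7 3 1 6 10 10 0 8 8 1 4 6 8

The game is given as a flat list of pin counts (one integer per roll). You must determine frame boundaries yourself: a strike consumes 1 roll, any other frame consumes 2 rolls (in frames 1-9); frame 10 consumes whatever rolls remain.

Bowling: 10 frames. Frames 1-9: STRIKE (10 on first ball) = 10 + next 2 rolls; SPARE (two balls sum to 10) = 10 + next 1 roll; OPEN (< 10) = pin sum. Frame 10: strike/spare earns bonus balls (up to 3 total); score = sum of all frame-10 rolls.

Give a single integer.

Answer: 110

Derivation:
Frame 1: OPEN (3+0=3). Cumulative: 3
Frame 2: OPEN (6+2=8). Cumulative: 11
Frame 3: OPEN (4+4=8). Cumulative: 19
Frame 4: SPARE (7+3=10). 10 + next roll (1) = 11. Cumulative: 30
Frame 5: OPEN (1+6=7). Cumulative: 37
Frame 6: STRIKE. 10 + next two rolls (10+0) = 20. Cumulative: 57
Frame 7: STRIKE. 10 + next two rolls (0+8) = 18. Cumulative: 75
Frame 8: OPEN (0+8=8). Cumulative: 83
Frame 9: OPEN (8+1=9). Cumulative: 92
Frame 10: SPARE. Sum of all frame-10 rolls (4+6+8) = 18. Cumulative: 110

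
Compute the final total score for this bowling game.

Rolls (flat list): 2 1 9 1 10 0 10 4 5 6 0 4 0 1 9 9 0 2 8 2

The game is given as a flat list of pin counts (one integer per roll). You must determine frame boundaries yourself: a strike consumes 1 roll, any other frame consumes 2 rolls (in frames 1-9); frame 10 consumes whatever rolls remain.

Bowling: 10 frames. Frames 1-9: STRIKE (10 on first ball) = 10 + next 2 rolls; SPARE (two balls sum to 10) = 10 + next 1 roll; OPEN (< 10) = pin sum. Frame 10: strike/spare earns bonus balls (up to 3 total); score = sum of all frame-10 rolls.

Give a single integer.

Frame 1: OPEN (2+1=3). Cumulative: 3
Frame 2: SPARE (9+1=10). 10 + next roll (10) = 20. Cumulative: 23
Frame 3: STRIKE. 10 + next two rolls (0+10) = 20. Cumulative: 43
Frame 4: SPARE (0+10=10). 10 + next roll (4) = 14. Cumulative: 57
Frame 5: OPEN (4+5=9). Cumulative: 66
Frame 6: OPEN (6+0=6). Cumulative: 72
Frame 7: OPEN (4+0=4). Cumulative: 76
Frame 8: SPARE (1+9=10). 10 + next roll (9) = 19. Cumulative: 95
Frame 9: OPEN (9+0=9). Cumulative: 104
Frame 10: SPARE. Sum of all frame-10 rolls (2+8+2) = 12. Cumulative: 116

Answer: 116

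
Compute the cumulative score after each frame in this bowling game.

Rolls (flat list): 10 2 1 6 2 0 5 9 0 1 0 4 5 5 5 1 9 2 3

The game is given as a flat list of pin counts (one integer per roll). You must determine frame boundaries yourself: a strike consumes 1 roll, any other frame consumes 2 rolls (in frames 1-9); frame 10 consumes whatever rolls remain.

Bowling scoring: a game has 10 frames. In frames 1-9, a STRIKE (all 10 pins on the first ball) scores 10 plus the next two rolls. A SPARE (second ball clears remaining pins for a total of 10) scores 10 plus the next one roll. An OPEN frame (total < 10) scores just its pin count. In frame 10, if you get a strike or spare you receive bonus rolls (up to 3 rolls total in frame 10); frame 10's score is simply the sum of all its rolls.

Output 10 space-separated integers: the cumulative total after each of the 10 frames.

Answer: 13 16 24 29 38 39 48 59 71 76

Derivation:
Frame 1: STRIKE. 10 + next two rolls (2+1) = 13. Cumulative: 13
Frame 2: OPEN (2+1=3). Cumulative: 16
Frame 3: OPEN (6+2=8). Cumulative: 24
Frame 4: OPEN (0+5=5). Cumulative: 29
Frame 5: OPEN (9+0=9). Cumulative: 38
Frame 6: OPEN (1+0=1). Cumulative: 39
Frame 7: OPEN (4+5=9). Cumulative: 48
Frame 8: SPARE (5+5=10). 10 + next roll (1) = 11. Cumulative: 59
Frame 9: SPARE (1+9=10). 10 + next roll (2) = 12. Cumulative: 71
Frame 10: OPEN. Sum of all frame-10 rolls (2+3) = 5. Cumulative: 76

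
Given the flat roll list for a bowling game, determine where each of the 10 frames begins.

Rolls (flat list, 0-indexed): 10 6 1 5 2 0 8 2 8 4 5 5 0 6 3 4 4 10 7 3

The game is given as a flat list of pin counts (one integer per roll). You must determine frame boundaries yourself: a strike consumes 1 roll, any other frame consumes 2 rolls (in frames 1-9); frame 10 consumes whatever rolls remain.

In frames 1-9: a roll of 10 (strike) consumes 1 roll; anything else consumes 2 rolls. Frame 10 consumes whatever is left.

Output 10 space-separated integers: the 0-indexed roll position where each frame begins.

Answer: 0 1 3 5 7 9 11 13 15 17

Derivation:
Frame 1 starts at roll index 0: roll=10 (strike), consumes 1 roll
Frame 2 starts at roll index 1: rolls=6,1 (sum=7), consumes 2 rolls
Frame 3 starts at roll index 3: rolls=5,2 (sum=7), consumes 2 rolls
Frame 4 starts at roll index 5: rolls=0,8 (sum=8), consumes 2 rolls
Frame 5 starts at roll index 7: rolls=2,8 (sum=10), consumes 2 rolls
Frame 6 starts at roll index 9: rolls=4,5 (sum=9), consumes 2 rolls
Frame 7 starts at roll index 11: rolls=5,0 (sum=5), consumes 2 rolls
Frame 8 starts at roll index 13: rolls=6,3 (sum=9), consumes 2 rolls
Frame 9 starts at roll index 15: rolls=4,4 (sum=8), consumes 2 rolls
Frame 10 starts at roll index 17: 3 remaining rolls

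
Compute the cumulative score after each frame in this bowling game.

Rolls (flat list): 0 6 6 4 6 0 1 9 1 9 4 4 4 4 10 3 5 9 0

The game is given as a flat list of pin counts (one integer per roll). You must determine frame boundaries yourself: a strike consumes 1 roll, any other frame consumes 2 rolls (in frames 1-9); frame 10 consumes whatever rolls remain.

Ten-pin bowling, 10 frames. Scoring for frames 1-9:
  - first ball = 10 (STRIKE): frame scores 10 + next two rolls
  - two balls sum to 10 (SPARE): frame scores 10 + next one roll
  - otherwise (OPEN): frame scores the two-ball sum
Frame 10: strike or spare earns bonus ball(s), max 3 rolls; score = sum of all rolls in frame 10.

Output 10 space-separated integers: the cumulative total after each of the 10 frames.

Frame 1: OPEN (0+6=6). Cumulative: 6
Frame 2: SPARE (6+4=10). 10 + next roll (6) = 16. Cumulative: 22
Frame 3: OPEN (6+0=6). Cumulative: 28
Frame 4: SPARE (1+9=10). 10 + next roll (1) = 11. Cumulative: 39
Frame 5: SPARE (1+9=10). 10 + next roll (4) = 14. Cumulative: 53
Frame 6: OPEN (4+4=8). Cumulative: 61
Frame 7: OPEN (4+4=8). Cumulative: 69
Frame 8: STRIKE. 10 + next two rolls (3+5) = 18. Cumulative: 87
Frame 9: OPEN (3+5=8). Cumulative: 95
Frame 10: OPEN. Sum of all frame-10 rolls (9+0) = 9. Cumulative: 104

Answer: 6 22 28 39 53 61 69 87 95 104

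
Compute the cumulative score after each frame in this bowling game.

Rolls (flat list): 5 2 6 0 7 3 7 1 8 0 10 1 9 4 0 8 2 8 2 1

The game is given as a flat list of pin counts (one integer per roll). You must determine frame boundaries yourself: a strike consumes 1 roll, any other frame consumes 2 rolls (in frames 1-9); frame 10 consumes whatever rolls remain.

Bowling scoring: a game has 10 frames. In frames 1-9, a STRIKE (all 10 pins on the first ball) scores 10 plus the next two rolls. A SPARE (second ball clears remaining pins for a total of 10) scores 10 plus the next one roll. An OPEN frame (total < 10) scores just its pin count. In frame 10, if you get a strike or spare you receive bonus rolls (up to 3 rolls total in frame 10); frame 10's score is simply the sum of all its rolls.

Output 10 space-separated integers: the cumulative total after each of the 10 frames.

Answer: 7 13 30 38 46 66 80 84 102 113

Derivation:
Frame 1: OPEN (5+2=7). Cumulative: 7
Frame 2: OPEN (6+0=6). Cumulative: 13
Frame 3: SPARE (7+3=10). 10 + next roll (7) = 17. Cumulative: 30
Frame 4: OPEN (7+1=8). Cumulative: 38
Frame 5: OPEN (8+0=8). Cumulative: 46
Frame 6: STRIKE. 10 + next two rolls (1+9) = 20. Cumulative: 66
Frame 7: SPARE (1+9=10). 10 + next roll (4) = 14. Cumulative: 80
Frame 8: OPEN (4+0=4). Cumulative: 84
Frame 9: SPARE (8+2=10). 10 + next roll (8) = 18. Cumulative: 102
Frame 10: SPARE. Sum of all frame-10 rolls (8+2+1) = 11. Cumulative: 113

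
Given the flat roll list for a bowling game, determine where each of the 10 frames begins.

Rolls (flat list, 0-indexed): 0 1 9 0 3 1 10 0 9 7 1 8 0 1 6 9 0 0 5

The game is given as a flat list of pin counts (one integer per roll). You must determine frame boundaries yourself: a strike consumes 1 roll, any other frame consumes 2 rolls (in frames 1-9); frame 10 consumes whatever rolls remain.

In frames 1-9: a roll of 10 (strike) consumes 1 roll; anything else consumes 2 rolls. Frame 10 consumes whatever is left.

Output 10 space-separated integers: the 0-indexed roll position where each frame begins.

Frame 1 starts at roll index 0: rolls=0,1 (sum=1), consumes 2 rolls
Frame 2 starts at roll index 2: rolls=9,0 (sum=9), consumes 2 rolls
Frame 3 starts at roll index 4: rolls=3,1 (sum=4), consumes 2 rolls
Frame 4 starts at roll index 6: roll=10 (strike), consumes 1 roll
Frame 5 starts at roll index 7: rolls=0,9 (sum=9), consumes 2 rolls
Frame 6 starts at roll index 9: rolls=7,1 (sum=8), consumes 2 rolls
Frame 7 starts at roll index 11: rolls=8,0 (sum=8), consumes 2 rolls
Frame 8 starts at roll index 13: rolls=1,6 (sum=7), consumes 2 rolls
Frame 9 starts at roll index 15: rolls=9,0 (sum=9), consumes 2 rolls
Frame 10 starts at roll index 17: 2 remaining rolls

Answer: 0 2 4 6 7 9 11 13 15 17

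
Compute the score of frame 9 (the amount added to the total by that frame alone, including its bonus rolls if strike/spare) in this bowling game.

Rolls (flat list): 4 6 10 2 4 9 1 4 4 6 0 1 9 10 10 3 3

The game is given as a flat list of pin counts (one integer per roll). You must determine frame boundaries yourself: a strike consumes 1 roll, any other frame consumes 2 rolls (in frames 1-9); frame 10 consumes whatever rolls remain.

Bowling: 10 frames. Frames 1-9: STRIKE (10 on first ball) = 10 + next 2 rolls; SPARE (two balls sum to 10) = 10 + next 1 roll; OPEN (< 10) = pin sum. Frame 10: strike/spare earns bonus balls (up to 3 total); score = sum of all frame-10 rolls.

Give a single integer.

Frame 1: SPARE (4+6=10). 10 + next roll (10) = 20. Cumulative: 20
Frame 2: STRIKE. 10 + next two rolls (2+4) = 16. Cumulative: 36
Frame 3: OPEN (2+4=6). Cumulative: 42
Frame 4: SPARE (9+1=10). 10 + next roll (4) = 14. Cumulative: 56
Frame 5: OPEN (4+4=8). Cumulative: 64
Frame 6: OPEN (6+0=6). Cumulative: 70
Frame 7: SPARE (1+9=10). 10 + next roll (10) = 20. Cumulative: 90
Frame 8: STRIKE. 10 + next two rolls (10+3) = 23. Cumulative: 113
Frame 9: STRIKE. 10 + next two rolls (3+3) = 16. Cumulative: 129
Frame 10: OPEN. Sum of all frame-10 rolls (3+3) = 6. Cumulative: 135

Answer: 16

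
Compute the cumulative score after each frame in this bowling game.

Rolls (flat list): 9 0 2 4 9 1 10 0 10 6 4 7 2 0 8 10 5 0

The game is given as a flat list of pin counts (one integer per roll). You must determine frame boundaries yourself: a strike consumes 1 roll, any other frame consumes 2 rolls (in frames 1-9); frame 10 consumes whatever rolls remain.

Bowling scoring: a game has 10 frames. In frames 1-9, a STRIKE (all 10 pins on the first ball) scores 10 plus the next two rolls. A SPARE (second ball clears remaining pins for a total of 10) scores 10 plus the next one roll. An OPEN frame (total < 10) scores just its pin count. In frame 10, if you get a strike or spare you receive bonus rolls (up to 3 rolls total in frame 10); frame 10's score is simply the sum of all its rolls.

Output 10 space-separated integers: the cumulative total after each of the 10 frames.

Frame 1: OPEN (9+0=9). Cumulative: 9
Frame 2: OPEN (2+4=6). Cumulative: 15
Frame 3: SPARE (9+1=10). 10 + next roll (10) = 20. Cumulative: 35
Frame 4: STRIKE. 10 + next two rolls (0+10) = 20. Cumulative: 55
Frame 5: SPARE (0+10=10). 10 + next roll (6) = 16. Cumulative: 71
Frame 6: SPARE (6+4=10). 10 + next roll (7) = 17. Cumulative: 88
Frame 7: OPEN (7+2=9). Cumulative: 97
Frame 8: OPEN (0+8=8). Cumulative: 105
Frame 9: STRIKE. 10 + next two rolls (5+0) = 15. Cumulative: 120
Frame 10: OPEN. Sum of all frame-10 rolls (5+0) = 5. Cumulative: 125

Answer: 9 15 35 55 71 88 97 105 120 125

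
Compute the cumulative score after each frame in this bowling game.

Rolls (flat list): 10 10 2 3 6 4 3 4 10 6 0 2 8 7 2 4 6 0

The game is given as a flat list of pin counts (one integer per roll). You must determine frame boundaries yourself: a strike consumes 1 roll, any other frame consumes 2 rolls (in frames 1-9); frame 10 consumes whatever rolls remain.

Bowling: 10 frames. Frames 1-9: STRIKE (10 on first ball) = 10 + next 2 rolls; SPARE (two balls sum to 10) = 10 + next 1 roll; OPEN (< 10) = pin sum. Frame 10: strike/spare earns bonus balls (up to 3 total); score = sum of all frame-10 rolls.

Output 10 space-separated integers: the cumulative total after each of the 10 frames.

Answer: 22 37 42 55 62 78 84 101 110 120

Derivation:
Frame 1: STRIKE. 10 + next two rolls (10+2) = 22. Cumulative: 22
Frame 2: STRIKE. 10 + next two rolls (2+3) = 15. Cumulative: 37
Frame 3: OPEN (2+3=5). Cumulative: 42
Frame 4: SPARE (6+4=10). 10 + next roll (3) = 13. Cumulative: 55
Frame 5: OPEN (3+4=7). Cumulative: 62
Frame 6: STRIKE. 10 + next two rolls (6+0) = 16. Cumulative: 78
Frame 7: OPEN (6+0=6). Cumulative: 84
Frame 8: SPARE (2+8=10). 10 + next roll (7) = 17. Cumulative: 101
Frame 9: OPEN (7+2=9). Cumulative: 110
Frame 10: SPARE. Sum of all frame-10 rolls (4+6+0) = 10. Cumulative: 120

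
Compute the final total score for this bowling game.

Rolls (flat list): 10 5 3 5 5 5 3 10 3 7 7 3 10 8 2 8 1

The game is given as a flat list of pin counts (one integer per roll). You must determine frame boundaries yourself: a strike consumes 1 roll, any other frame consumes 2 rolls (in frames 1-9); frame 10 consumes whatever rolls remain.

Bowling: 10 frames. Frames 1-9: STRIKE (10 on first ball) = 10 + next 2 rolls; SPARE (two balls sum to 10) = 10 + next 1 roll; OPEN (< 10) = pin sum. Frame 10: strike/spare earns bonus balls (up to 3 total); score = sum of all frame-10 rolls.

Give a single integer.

Frame 1: STRIKE. 10 + next two rolls (5+3) = 18. Cumulative: 18
Frame 2: OPEN (5+3=8). Cumulative: 26
Frame 3: SPARE (5+5=10). 10 + next roll (5) = 15. Cumulative: 41
Frame 4: OPEN (5+3=8). Cumulative: 49
Frame 5: STRIKE. 10 + next two rolls (3+7) = 20. Cumulative: 69
Frame 6: SPARE (3+7=10). 10 + next roll (7) = 17. Cumulative: 86
Frame 7: SPARE (7+3=10). 10 + next roll (10) = 20. Cumulative: 106
Frame 8: STRIKE. 10 + next two rolls (8+2) = 20. Cumulative: 126
Frame 9: SPARE (8+2=10). 10 + next roll (8) = 18. Cumulative: 144
Frame 10: OPEN. Sum of all frame-10 rolls (8+1) = 9. Cumulative: 153

Answer: 153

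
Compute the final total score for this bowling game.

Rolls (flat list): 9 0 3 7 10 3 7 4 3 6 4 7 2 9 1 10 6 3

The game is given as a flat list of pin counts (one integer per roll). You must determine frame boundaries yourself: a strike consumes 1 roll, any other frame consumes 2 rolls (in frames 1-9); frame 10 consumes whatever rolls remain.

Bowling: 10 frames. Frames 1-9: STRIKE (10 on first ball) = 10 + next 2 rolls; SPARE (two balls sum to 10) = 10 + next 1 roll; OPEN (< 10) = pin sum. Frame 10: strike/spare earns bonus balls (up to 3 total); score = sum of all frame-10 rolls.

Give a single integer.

Frame 1: OPEN (9+0=9). Cumulative: 9
Frame 2: SPARE (3+7=10). 10 + next roll (10) = 20. Cumulative: 29
Frame 3: STRIKE. 10 + next two rolls (3+7) = 20. Cumulative: 49
Frame 4: SPARE (3+7=10). 10 + next roll (4) = 14. Cumulative: 63
Frame 5: OPEN (4+3=7). Cumulative: 70
Frame 6: SPARE (6+4=10). 10 + next roll (7) = 17. Cumulative: 87
Frame 7: OPEN (7+2=9). Cumulative: 96
Frame 8: SPARE (9+1=10). 10 + next roll (10) = 20. Cumulative: 116
Frame 9: STRIKE. 10 + next two rolls (6+3) = 19. Cumulative: 135
Frame 10: OPEN. Sum of all frame-10 rolls (6+3) = 9. Cumulative: 144

Answer: 144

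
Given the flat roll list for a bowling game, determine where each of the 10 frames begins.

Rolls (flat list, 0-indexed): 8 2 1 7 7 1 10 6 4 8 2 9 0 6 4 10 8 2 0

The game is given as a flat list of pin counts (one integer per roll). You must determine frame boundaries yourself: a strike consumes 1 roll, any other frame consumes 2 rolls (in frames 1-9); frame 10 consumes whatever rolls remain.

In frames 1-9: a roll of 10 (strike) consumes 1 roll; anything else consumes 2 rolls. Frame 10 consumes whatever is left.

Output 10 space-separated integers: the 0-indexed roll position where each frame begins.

Answer: 0 2 4 6 7 9 11 13 15 16

Derivation:
Frame 1 starts at roll index 0: rolls=8,2 (sum=10), consumes 2 rolls
Frame 2 starts at roll index 2: rolls=1,7 (sum=8), consumes 2 rolls
Frame 3 starts at roll index 4: rolls=7,1 (sum=8), consumes 2 rolls
Frame 4 starts at roll index 6: roll=10 (strike), consumes 1 roll
Frame 5 starts at roll index 7: rolls=6,4 (sum=10), consumes 2 rolls
Frame 6 starts at roll index 9: rolls=8,2 (sum=10), consumes 2 rolls
Frame 7 starts at roll index 11: rolls=9,0 (sum=9), consumes 2 rolls
Frame 8 starts at roll index 13: rolls=6,4 (sum=10), consumes 2 rolls
Frame 9 starts at roll index 15: roll=10 (strike), consumes 1 roll
Frame 10 starts at roll index 16: 3 remaining rolls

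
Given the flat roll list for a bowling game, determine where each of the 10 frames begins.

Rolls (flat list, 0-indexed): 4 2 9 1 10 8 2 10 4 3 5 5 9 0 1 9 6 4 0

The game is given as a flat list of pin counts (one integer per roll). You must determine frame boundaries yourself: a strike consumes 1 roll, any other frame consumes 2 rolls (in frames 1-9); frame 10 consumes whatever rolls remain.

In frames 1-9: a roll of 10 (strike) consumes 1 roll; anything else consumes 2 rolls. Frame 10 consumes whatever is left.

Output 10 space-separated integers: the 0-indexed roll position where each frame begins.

Answer: 0 2 4 5 7 8 10 12 14 16

Derivation:
Frame 1 starts at roll index 0: rolls=4,2 (sum=6), consumes 2 rolls
Frame 2 starts at roll index 2: rolls=9,1 (sum=10), consumes 2 rolls
Frame 3 starts at roll index 4: roll=10 (strike), consumes 1 roll
Frame 4 starts at roll index 5: rolls=8,2 (sum=10), consumes 2 rolls
Frame 5 starts at roll index 7: roll=10 (strike), consumes 1 roll
Frame 6 starts at roll index 8: rolls=4,3 (sum=7), consumes 2 rolls
Frame 7 starts at roll index 10: rolls=5,5 (sum=10), consumes 2 rolls
Frame 8 starts at roll index 12: rolls=9,0 (sum=9), consumes 2 rolls
Frame 9 starts at roll index 14: rolls=1,9 (sum=10), consumes 2 rolls
Frame 10 starts at roll index 16: 3 remaining rolls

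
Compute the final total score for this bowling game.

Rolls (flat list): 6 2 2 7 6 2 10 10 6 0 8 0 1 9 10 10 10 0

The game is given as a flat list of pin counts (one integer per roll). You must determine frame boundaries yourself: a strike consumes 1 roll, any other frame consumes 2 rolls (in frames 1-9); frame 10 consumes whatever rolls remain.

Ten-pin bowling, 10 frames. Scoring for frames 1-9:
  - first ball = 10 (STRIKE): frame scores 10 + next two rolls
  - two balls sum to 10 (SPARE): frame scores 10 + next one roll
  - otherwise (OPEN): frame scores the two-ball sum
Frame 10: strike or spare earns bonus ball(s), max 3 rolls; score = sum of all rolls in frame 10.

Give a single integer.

Frame 1: OPEN (6+2=8). Cumulative: 8
Frame 2: OPEN (2+7=9). Cumulative: 17
Frame 3: OPEN (6+2=8). Cumulative: 25
Frame 4: STRIKE. 10 + next two rolls (10+6) = 26. Cumulative: 51
Frame 5: STRIKE. 10 + next two rolls (6+0) = 16. Cumulative: 67
Frame 6: OPEN (6+0=6). Cumulative: 73
Frame 7: OPEN (8+0=8). Cumulative: 81
Frame 8: SPARE (1+9=10). 10 + next roll (10) = 20. Cumulative: 101
Frame 9: STRIKE. 10 + next two rolls (10+10) = 30. Cumulative: 131
Frame 10: STRIKE. Sum of all frame-10 rolls (10+10+0) = 20. Cumulative: 151

Answer: 151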